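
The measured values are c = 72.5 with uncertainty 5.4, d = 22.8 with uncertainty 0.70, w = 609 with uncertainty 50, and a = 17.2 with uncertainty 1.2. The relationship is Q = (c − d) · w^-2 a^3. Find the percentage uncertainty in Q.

28.8%

Let u = c − d = 49.7. δu = √(δc² + δd²) = √(29.2 + 0.490) = 5.45, so δu/u = 0.110.
Q is then a monomial in u, w, a:
δQ/Q = √((δu/u)² + (-2·δw/w)² + (3·δa/a)²) = √(0.0120 + 0.0270 + 0.0438) = 0.288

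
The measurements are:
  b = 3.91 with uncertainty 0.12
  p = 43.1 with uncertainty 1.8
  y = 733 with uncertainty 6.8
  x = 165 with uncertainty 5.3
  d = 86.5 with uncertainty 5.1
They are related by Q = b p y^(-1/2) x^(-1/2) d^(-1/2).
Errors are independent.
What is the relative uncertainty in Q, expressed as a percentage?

6.19%

For a monomial Q ∝ b, p, y^(-1/2), x^(-1/2), d^(-1/2), fractional errors add in quadrature:
  (1·δb/b)² = (1×0.0307)² = 0.000942;  (1·δp/p)² = (1×0.0418)² = 0.00174;  (−½·δy/y)² = (-0.5×0.00928)² = 2.15e-05;  (−½·δx/x)² = (-0.5×0.0321)² = 0.000258;  (−½·δd/d)² = (-0.5×0.0590)² = 0.000869
δQ/Q = √(0.00383) = 0.0619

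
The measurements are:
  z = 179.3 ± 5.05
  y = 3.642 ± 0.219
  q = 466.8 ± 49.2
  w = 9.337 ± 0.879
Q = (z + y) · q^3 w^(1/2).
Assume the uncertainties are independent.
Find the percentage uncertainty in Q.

32.1%

Let u = z + y = 182.9. δu = √(δz² + δy²) = √(25.5 + 0.0480) = 5.05, so δu/u = 0.0276.
Q is then a monomial in u, q, w:
δQ/Q = √((δu/u)² + (3·δq/q)² + (½·δw/w)²) = √(0.000763 + 0.1000 + 0.00222) = 0.321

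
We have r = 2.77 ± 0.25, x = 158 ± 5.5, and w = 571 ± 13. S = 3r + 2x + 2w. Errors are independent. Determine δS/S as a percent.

1.93%

Absolute uncertainties add in quadrature for a linear combination:
  (3·δr)² = 0.562;  (2·δx)² = 121;  (2·δw)² = 676
δS = √(798) = 28.2
S = 1470, so δS/S = 28.2/1470 = 0.0193.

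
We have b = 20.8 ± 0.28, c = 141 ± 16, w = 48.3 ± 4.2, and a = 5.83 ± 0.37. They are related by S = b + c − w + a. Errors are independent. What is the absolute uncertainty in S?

16.5

For a sum/difference, combine absolute errors in quadrature:
  (δb)² = 0.0784;  (δc)² = 256;  (δw)² = 17.6;  (δa)² = 0.137
δS = √(274) = 16.5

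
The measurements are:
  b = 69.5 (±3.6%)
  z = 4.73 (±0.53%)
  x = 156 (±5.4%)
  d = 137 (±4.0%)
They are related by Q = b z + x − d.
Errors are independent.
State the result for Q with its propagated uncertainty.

Let p = b·z = 329. δp/p = √((1·δb/b)² + (1·δz/z)²) = √(0.00130 + 2.81e-05) = 0.0364, so δp = 12.0.
Q = p + x − d: δQ = √(δp² + δx² + δd²) = √(143 + 71.0 + 30.0) = 15.6
Q = 348.

348 ± 15.6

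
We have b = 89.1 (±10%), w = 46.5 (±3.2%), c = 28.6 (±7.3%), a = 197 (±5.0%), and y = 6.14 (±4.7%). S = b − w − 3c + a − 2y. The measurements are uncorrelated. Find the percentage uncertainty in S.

10.4%

Absolute uncertainties add in quadrature for a linear combination:
  (δb)² = 79.4;  (δw)² = 2.21;  (3·δc)² = 39.2;  (δa)² = 97.0;  (2·δy)² = 0.333
δS = √(218) = 14.8
S = 142, so δS/S = 14.8/142 = 0.104.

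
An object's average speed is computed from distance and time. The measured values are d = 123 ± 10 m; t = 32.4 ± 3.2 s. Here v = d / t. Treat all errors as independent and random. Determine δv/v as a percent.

Each factor contributes (exponent × relative error)² to (δv/v)²:
  (1·δd/d)² = (1×0.0813)² = 0.00661;  (-1·δt/t)² = (-1×0.0988)² = 0.00975
δv/v = √(0.0164) = 0.128

12.8%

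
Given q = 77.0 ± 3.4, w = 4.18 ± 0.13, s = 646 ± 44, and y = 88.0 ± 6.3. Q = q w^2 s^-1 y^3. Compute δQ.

3.38e+05

Products/powers → add relative errors in quadrature, weighted by exponent:
  (1·δq/q)² = (1×0.0442)² = 0.00195;  (2·δw/w)² = (2×0.0311)² = 0.00387;  (-1·δs/s)² = (-1×0.0681)² = 0.00464;  (3·δy/y)² = (3×0.0716)² = 0.0461
δQ/Q = √(0.0566) = 0.238
Q = 1.42e+06, so δQ = 0.238 × 1.42e+06 = 3.38e+05.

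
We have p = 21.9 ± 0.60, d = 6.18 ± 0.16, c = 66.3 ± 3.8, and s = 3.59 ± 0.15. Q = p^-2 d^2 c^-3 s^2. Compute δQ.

7.24e-07

Q is a product of powers, so relative uncertainties combine in quadrature:
  (-2·δp/p)² = (-2×0.0274)² = 0.00300;  (2·δd/d)² = (2×0.0259)² = 0.00268;  (-3·δc/c)² = (-3×0.0573)² = 0.0296;  (2·δs/s)² = (2×0.0418)² = 0.00698
δQ/Q = √(0.0422) = 0.206
Q = 3.52e-06, so δQ = 0.206 × 3.52e-06 = 7.24e-07.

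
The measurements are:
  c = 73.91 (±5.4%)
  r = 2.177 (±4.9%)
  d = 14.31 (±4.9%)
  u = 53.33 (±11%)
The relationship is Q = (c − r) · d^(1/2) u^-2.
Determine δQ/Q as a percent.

Let w = c − r = 71.73. δw = √(δc² + δr²) = √(15.9 + 0.0114) = 3.99, so δw/w = 0.0557.
Q is then a monomial in w, d, u:
δQ/Q = √((δw/w)² + (½·δd/d)² + (-2·δu/u)²) = √(0.00310 + 0.000600 + 0.0484) = 0.228

22.8%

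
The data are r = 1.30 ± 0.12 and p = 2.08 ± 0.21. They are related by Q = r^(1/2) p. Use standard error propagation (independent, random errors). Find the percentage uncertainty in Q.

11.1%

Since Q is a product/quotient, work with relative uncertainties:
  (½·δr/r)² = (0.5×0.0923)² = 0.00213;  (1·δp/p)² = (1×0.101)² = 0.0102
δQ/Q = √(0.0123) = 0.111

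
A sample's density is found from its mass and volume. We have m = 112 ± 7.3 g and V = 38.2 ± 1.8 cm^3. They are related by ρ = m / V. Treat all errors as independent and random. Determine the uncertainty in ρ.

Each factor contributes (exponent × relative error)² to (δρ/ρ)²:
  (1·δm/m)² = (1×0.0652)² = 0.00425;  (-1·δV/V)² = (-1×0.0471)² = 0.00222
δρ/ρ = √(0.00647) = 0.0804
ρ = 2.93 g/cm^3, so δρ = 0.0804 × 2.93 = 0.236 g/cm^3.

0.236 g/cm^3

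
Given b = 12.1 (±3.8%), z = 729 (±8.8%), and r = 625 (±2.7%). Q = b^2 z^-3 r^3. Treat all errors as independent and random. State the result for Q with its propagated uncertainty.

Products/powers → add relative errors in quadrature, weighted by exponent:
  (2·δb/b)² = (2×0.0380)² = 0.00578;  (-3·δz/z)² = (-3×0.0880)² = 0.0697;  (3·δr/r)² = (3×0.0270)² = 0.00656
δQ/Q = √(0.0820) = 0.286
Q = 92.3, so δQ = 0.286 × 92.3 = 26.4.

92.3 ± 26.4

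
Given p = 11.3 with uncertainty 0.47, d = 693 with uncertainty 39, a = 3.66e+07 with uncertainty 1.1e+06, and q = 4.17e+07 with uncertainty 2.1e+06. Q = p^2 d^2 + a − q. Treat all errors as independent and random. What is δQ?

Let w = p^2·d^2 = 6.13e+07. δw/w = √((2·δp/p)² + (2·δd/d)²) = √(0.00692 + 0.0127) = 0.140, so δw = 8.58e+06.
Q = w + a − q: δQ = √(δw² + δa² + δq²) = √(7.37e+13 + 1.21e+12 + 4.41e+12) = 8.9e+06

8.9e+06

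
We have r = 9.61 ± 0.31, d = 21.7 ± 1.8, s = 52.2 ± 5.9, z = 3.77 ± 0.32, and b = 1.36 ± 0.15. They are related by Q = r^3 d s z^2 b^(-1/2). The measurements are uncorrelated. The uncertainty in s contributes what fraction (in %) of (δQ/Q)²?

21.0%

(δQ/Q)² = (3·δr/r)² + (1·δd/d)² + (1·δs/s)² + (2·δz/z)² + (−½·δb/b)²
  r term: (3×0.0323)² = 0.00937
  d term: (1×0.0829)² = 0.00688
  s term: (1×0.113)² = 0.0128
  z term: (2×0.0849)² = 0.0288
  b term: (-0.5×0.110)² = 0.00304
Total = 0.0609. Share from s = 0.0128/0.0609 = 0.210.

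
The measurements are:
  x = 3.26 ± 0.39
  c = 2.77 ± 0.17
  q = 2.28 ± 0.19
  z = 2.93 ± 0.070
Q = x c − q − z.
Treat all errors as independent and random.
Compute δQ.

Let p = x·c = 9.03. δp/p = √((1·δx/x)² + (1·δc/c)²) = √(0.0143 + 0.00377) = 0.134, so δp = 1.21.
Q = p − q − z: δQ = √(δp² + δq² + δz²) = √(1.47 + 0.0361 + 0.00490) = 1.23

1.23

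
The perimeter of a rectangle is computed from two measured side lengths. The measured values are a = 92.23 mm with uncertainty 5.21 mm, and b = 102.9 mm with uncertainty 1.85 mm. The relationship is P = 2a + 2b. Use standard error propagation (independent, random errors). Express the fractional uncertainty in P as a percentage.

Each term contributes (cᵢ δxᵢ)² to (δP)²:
  (2·δa)² = 109;  (2·δb)² = 13.7
δP = √(122) = 11.1 mm
P = 390.3 mm, so δP/P = 11.1/390.3 = 0.0283.

2.83%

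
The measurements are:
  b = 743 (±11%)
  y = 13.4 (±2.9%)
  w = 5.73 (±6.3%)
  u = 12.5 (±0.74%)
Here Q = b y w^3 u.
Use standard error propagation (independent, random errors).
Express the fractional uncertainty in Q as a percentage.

Products/powers → add relative errors in quadrature, weighted by exponent:
  (1·δb/b)² = (1×0.110)² = 0.0121;  (1·δy/y)² = (1×0.0290)² = 0.000841;  (3·δw/w)² = (3×0.0630)² = 0.0357;  (1·δu/u)² = (1×0.00740)² = 5.48e-05
δQ/Q = √(0.0487) = 0.221

22.1%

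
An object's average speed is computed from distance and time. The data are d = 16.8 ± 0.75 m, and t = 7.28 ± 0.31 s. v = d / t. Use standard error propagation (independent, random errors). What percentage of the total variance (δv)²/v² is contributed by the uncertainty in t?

(δv/v)² = (1·δd/d)² + (-1·δt/t)²
  d term: (1×0.0446)² = 0.00199
  t term: (-1×0.0426)² = 0.00181
Total = 0.00381. Share from t = 0.00181/0.00381 = 0.476.

47.6%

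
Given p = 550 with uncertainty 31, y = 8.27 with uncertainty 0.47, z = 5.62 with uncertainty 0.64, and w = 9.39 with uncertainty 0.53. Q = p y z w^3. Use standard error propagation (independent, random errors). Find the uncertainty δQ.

4.64e+06

Relative error in a monomial: (δQ/Q)² = Σ (nᵢ · δxᵢ/xᵢ)².
  (1·δp/p)² = (1×0.0564)² = 0.00318;  (1·δy/y)² = (1×0.0568)² = 0.00323;  (1·δz/z)² = (1×0.114)² = 0.0130;  (3·δw/w)² = (3×0.0564)² = 0.0287
δQ/Q = √(0.0480) = 0.219
Q = 2.12e+07, so δQ = 0.219 × 2.12e+07 = 4.64e+06.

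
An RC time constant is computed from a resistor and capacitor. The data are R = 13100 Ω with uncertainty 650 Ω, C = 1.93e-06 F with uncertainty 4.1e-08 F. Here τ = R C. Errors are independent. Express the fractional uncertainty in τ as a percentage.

5.40%

Since τ is a product/quotient, work with relative uncertainties:
  (1·δR/R)² = (1×0.0496)² = 0.00246;  (1·δC/C)² = (1×0.0212)² = 0.000451
δτ/τ = √(0.00291) = 0.0540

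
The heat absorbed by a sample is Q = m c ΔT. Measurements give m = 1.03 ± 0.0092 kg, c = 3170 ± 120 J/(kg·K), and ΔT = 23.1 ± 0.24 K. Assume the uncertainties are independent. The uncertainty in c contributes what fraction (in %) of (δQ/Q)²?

(δQ/Q)² = (1·δm/m)² + (1·δc/c)² + (1·δΔT/ΔT)²
  m term: (1×0.00893)² = 7.98e-05
  c term: (1×0.0379)² = 0.00143
  ΔT term: (1×0.0104)² = 0.000108
Total = 0.00162. Share from c = 0.00143/0.00162 = 0.884.

88.4%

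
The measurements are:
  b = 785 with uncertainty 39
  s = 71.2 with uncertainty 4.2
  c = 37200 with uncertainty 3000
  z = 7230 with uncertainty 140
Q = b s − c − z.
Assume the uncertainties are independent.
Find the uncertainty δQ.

5250

Let p = b·s = 55900. δp/p = √((1·δb/b)² + (1·δs/s)²) = √(0.00247 + 0.00348) = 0.0771, so δp = 4310.
Q = p − c − z: δQ = √(δp² + δc² + δz²) = √(1.86e+07 + 9e+06 + 19600) = 5250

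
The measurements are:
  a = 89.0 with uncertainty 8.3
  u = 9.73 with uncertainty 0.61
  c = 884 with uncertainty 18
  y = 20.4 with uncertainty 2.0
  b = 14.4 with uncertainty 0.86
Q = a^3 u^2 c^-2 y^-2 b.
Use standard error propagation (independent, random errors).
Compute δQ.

1.10

Each factor contributes (exponent × relative error)² to (δQ/Q)²:
  (3·δa/a)² = (3×0.0933)² = 0.0783;  (2·δu/u)² = (2×0.0627)² = 0.0157;  (-2·δc/c)² = (-2×0.0204)² = 0.00166;  (-2·δy/y)² = (-2×0.0980)² = 0.0384;  (1·δb/b)² = (1×0.0597)² = 0.00357
δQ/Q = √(0.138) = 0.371
Q = 2.96, so δQ = 0.371 × 2.96 = 1.10.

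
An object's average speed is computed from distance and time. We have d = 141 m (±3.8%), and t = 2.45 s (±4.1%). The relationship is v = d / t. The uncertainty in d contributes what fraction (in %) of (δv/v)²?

(δv/v)² = (1·δd/d)² + (-1·δt/t)²
  d term: (1×0.0380)² = 0.00144
  t term: (-1×0.0410)² = 0.00168
Total = 0.00312. Share from d = 0.00144/0.00312 = 0.462.

46.2%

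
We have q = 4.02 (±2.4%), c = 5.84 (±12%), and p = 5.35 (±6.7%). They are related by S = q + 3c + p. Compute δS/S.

For a sum/difference, combine absolute errors in quadrature:
  (δq)² = 0.00931;  (3·δc)² = 4.42;  (δp)² = 0.128
δS = √(4.56) = 2.13
S = 26.9, so δS/S = 2.13/26.9 = 0.0794.

0.0794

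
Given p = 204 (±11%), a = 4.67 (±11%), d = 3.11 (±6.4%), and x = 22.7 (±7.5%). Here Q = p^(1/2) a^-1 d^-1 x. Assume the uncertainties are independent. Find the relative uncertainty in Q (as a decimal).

0.158

Products/powers → add relative errors in quadrature, weighted by exponent:
  (½·δp/p)² = (0.5×0.110)² = 0.00302;  (-1·δa/a)² = (-1×0.110)² = 0.0121;  (-1·δd/d)² = (-1×0.0640)² = 0.00410;  (1·δx/x)² = (1×0.0750)² = 0.00562
δQ/Q = √(0.0248) = 0.158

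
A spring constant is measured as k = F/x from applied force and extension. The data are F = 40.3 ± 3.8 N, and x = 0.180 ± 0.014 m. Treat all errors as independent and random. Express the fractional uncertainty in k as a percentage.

12.2%

Since k is a product/quotient, work with relative uncertainties:
  (1·δF/F)² = (1×0.0943)² = 0.00889;  (-1·δx/x)² = (-1×0.0778)² = 0.00605
δk/k = √(0.0149) = 0.122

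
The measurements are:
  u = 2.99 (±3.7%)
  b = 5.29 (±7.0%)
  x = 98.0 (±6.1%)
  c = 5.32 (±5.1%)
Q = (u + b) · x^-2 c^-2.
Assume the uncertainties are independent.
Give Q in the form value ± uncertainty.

(3.05 ± 0.505) × 10^-5

Let w = u + b = 8.28. δw = √(δu² + δb²) = √(0.0122 + 0.137) = 0.386, so δw/w = 0.0467.
Q is then a monomial in w, x, c:
δQ/Q = √((δw/w)² + (-2·δx/x)² + (-2·δc/c)²) = √(0.00218 + 0.0149 + 0.0104) = 0.166
Q = 3.05e-05, so δQ = 0.166 × 3.05e-05 = 5.05e-06.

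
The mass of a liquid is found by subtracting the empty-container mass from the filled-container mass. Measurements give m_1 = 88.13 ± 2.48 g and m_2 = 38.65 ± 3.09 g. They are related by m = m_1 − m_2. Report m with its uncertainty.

Sums and differences: (δm)² = Σ (cᵢ δxᵢ)².
  (δm_1)² = 6.15;  (δm_2)² = 9.55
δm = √(15.7) = 3.96 g
m = 49.48 g.

49.48 ± 3.96 g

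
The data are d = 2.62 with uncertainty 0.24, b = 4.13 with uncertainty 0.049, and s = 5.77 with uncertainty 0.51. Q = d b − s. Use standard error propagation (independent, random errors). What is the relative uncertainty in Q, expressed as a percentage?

Let p = d·b = 10.8. δp/p = √((1·δd/d)² + (1·δb/b)²) = √(0.00839 + 0.000141) = 0.0924, so δp = 0.999.
Q = p − s: δQ = √(δp² + δs²) = √(0.999 + 0.260) = 1.12
Q = 5.05, so δQ/Q = 1.12/5.05 = 0.222.

22.2%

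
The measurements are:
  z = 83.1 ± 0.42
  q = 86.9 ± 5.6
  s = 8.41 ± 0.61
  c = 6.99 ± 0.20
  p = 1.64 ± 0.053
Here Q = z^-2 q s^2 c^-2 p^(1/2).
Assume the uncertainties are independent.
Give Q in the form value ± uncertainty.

Relative error in a monomial: (δQ/Q)² = Σ (nᵢ · δxᵢ/xᵢ)².
  (-2·δz/z)² = (-2×0.00505)² = 0.000102;  (1·δq/q)² = (1×0.0644)² = 0.00415;  (2·δs/s)² = (2×0.0725)² = 0.0210;  (-2·δc/c)² = (-2×0.0286)² = 0.00327;  (½·δp/p)² = (0.5×0.0323)² = 0.000261
δQ/Q = √(0.0288) = 0.170
Q = 0.0233, so δQ = 0.170 × 0.0233 = 0.00396.

0.0233 ± 0.00396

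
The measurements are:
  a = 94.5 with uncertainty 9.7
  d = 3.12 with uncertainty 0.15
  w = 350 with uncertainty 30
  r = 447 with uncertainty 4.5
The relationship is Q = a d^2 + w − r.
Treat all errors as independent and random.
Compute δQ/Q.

Let p = a·d^2 = 920. δp/p = √((1·δa/a)² + (2·δd/d)²) = √(0.0105 + 0.00925) = 0.141, so δp = 129.
Q = p + w − r: δQ = √(δp² + δw² + δr²) = √(16700 + 900 + 20.2) = 133
Q = 823, so δQ/Q = 133/823 = 0.161.

0.161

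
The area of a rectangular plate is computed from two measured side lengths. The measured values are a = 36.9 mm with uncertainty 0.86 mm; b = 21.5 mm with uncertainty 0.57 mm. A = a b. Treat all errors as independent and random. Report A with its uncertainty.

793 ± 28.0 mm^2

A is a product of powers, so relative uncertainties combine in quadrature:
  (1·δa/a)² = (1×0.0233)² = 0.000543;  (1·δb/b)² = (1×0.0265)² = 0.000703
δA/A = √(0.00125) = 0.0353
A = 793 mm^2, so δA = 0.0353 × 793 = 28.0 mm^2.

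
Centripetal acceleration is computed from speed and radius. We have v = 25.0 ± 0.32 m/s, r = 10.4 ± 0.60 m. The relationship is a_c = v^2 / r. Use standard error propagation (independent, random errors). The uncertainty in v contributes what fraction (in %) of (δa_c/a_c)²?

16.5%

(δa_c/a_c)² = (2·δv/v)² + (-1·δr/r)²
  v term: (2×0.0128)² = 0.000655
  r term: (-1×0.0577)² = 0.00333
Total = 0.00398. Share from v = 0.000655/0.00398 = 0.165.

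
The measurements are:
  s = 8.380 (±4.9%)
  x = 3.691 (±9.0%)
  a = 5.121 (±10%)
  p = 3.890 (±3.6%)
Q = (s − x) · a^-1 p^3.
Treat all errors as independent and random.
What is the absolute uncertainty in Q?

Let u = s − x = 4.689. δu = √(δs² + δx²) = √(0.169 + 0.110) = 0.528, so δu/u = 0.113.
Q is then a monomial in u, a, p:
δQ/Q = √((δu/u)² + (-1·δa/a)² + (3·δp/p)²) = √(0.0127 + 0.0100 + 0.0117) = 0.185
Q = 53.90, so δQ = 0.185 × 53.90 = 9.99.

9.99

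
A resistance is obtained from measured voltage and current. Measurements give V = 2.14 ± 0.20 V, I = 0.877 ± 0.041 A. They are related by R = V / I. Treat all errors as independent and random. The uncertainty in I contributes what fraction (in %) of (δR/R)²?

20.0%

(δR/R)² = (1·δV/V)² + (-1·δI/I)²
  V term: (1×0.0935)² = 0.00873
  I term: (-1×0.0468)² = 0.00219
Total = 0.0109. Share from I = 0.00219/0.0109 = 0.200.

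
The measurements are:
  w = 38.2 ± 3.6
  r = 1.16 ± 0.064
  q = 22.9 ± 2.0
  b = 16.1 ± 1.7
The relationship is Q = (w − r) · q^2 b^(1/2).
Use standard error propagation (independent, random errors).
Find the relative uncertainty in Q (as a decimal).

Let u = w − r = 37.0. δu = √(δw² + δr²) = √(13.0 + 0.00410) = 3.60, so δu/u = 0.0972.
Q is then a monomial in u, q, b:
δQ/Q = √((δu/u)² + (2·δq/q)² + (½·δb/b)²) = √(0.00945 + 0.0305 + 0.00279) = 0.207

0.207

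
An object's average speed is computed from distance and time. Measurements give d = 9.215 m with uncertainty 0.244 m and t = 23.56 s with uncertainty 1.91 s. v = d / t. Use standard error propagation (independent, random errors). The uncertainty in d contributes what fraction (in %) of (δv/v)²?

9.64%

(δv/v)² = (1·δd/d)² + (-1·δt/t)²
  d term: (1×0.0265)² = 0.000701
  t term: (-1×0.0811)² = 0.00657
Total = 0.00727. Share from d = 0.000701/0.00727 = 0.0964.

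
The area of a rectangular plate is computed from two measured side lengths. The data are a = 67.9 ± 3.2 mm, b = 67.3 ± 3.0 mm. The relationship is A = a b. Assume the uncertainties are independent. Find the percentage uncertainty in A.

Products/powers → add relative errors in quadrature, weighted by exponent:
  (1·δa/a)² = (1×0.0471)² = 0.00222;  (1·δb/b)² = (1×0.0446)² = 0.00199
δA/A = √(0.00421) = 0.0649

6.49%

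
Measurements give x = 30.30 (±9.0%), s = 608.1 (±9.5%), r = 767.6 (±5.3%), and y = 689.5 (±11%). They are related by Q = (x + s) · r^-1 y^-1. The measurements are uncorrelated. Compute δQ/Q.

0.152

Let u = x + s = 638.4. δu = √(δx² + δs²) = √(7.44 + 3340) = 57.8, so δu/u = 0.0906.
Q is then a monomial in u, r, y:
δQ/Q = √((δu/u)² + (-1·δr/r)² + (-1·δy/y)²) = √(0.00821 + 0.00281 + 0.0121) = 0.152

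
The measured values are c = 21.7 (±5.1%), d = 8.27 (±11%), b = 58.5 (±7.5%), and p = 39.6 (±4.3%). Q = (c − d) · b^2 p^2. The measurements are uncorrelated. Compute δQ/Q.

0.203

Let u = c − d = 13.4. δu = √(δc² + δd²) = √(1.22 + 0.828) = 1.43, so δu/u = 0.107.
Q is then a monomial in u, b, p:
δQ/Q = √((δu/u)² + (2·δb/b)² + (2·δp/p)²) = √(0.0114 + 0.0225 + 0.00740) = 0.203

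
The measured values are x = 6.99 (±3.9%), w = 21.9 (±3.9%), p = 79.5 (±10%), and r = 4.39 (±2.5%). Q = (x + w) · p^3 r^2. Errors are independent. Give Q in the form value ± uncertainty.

Let u = x + w = 28.9. δu = √(δx² + δw²) = √(0.0743 + 0.729) = 0.897, so δu/u = 0.0310.
Q is then a monomial in u, p, r:
δQ/Q = √((δu/u)² + (3·δp/p)² + (2·δr/r)²) = √(0.000963 + 0.0900 + 0.00250) = 0.306
Q = 2.8e+08, so δQ = 0.306 × 2.8e+08 = 8.55e+07.

(2.80 ± 0.855) × 10^8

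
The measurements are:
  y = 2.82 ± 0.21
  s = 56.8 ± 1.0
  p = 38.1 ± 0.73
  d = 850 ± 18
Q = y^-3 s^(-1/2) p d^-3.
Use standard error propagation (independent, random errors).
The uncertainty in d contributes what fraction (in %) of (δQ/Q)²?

7.42%

(δQ/Q)² = (-3·δy/y)² + (−½·δs/s)² + (1·δp/p)² + (-3·δd/d)²
  y term: (-3×0.0745)² = 0.0499
  s term: (-0.5×0.0176)² = 7.75e-05
  p term: (1×0.0192)² = 0.000367
  d term: (-3×0.0212)² = 0.00404
Total = 0.0544. Share from d = 0.00404/0.0544 = 0.0742.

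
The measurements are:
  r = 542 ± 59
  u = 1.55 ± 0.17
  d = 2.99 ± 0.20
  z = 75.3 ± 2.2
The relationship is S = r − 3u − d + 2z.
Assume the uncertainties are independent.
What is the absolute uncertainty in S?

59.2

S is a linear combination, so absolute uncertainties add in quadrature:
  (δr)² = 3480;  (3·δu)² = 0.260;  (δd)² = 0.0400;  (2·δz)² = 19.4
δS = √(3500) = 59.2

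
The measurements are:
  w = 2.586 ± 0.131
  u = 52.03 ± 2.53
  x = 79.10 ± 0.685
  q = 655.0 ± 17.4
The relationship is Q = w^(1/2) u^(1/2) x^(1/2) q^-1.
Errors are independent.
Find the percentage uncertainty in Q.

4.42%

Products/powers → add relative errors in quadrature, weighted by exponent:
  (½·δw/w)² = (0.5×0.0507)² = 0.000642;  (½·δu/u)² = (0.5×0.0486)² = 0.000591;  (½·δx/x)² = (0.5×0.00866)² = 1.87e-05;  (-1·δq/q)² = (-1×0.0266)² = 0.000706
δQ/Q = √(0.00196) = 0.0442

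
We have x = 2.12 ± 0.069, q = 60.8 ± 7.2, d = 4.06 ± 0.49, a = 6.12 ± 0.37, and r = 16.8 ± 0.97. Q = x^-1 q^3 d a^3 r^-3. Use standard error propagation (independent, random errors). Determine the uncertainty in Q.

9420

Products/powers → add relative errors in quadrature, weighted by exponent:
  (-1·δx/x)² = (-1×0.0325)² = 0.00106;  (3·δq/q)² = (3×0.118)² = 0.126;  (1·δd/d)² = (1×0.121)² = 0.0146;  (3·δa/a)² = (3×0.0605)² = 0.0329;  (-3·δr/r)² = (-3×0.0577)² = 0.0300
δQ/Q = √(0.205) = 0.452
Q = 20800, so δQ = 0.452 × 20800 = 9420.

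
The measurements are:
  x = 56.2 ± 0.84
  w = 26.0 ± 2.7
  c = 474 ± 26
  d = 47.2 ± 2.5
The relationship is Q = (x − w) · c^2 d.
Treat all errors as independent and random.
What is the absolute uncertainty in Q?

4.92e+07

Let u = x − w = 30.2. δu = √(δx² + δw²) = √(0.706 + 7.29) = 2.83, so δu/u = 0.0936.
Q is then a monomial in u, c, d:
δQ/Q = √((δu/u)² + (2·δc/c)² + (1·δd/d)²) = √(0.00877 + 0.0120 + 0.00281) = 0.154
Q = 3.2e+08, so δQ = 0.154 × 3.2e+08 = 4.92e+07.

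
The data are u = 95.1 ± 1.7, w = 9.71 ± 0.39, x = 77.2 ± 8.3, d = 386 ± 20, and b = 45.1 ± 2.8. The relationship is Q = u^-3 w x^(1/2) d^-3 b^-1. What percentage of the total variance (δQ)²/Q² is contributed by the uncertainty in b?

(δQ/Q)² = (-3·δu/u)² + (1·δw/w)² + (½·δx/x)² + (-3·δd/d)² + (-1·δb/b)²
  u term: (-3×0.0179)² = 0.00288
  w term: (1×0.0402)² = 0.00161
  x term: (0.5×0.108)² = 0.00289
  d term: (-3×0.0518)² = 0.0242
  b term: (-1×0.0621)² = 0.00385
Total = 0.0354. Share from b = 0.00385/0.0354 = 0.109.

10.9%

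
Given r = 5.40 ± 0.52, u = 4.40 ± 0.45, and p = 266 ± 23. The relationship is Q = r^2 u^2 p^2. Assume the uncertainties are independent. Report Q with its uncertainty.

(3.99 ± 1.32) × 10^7

Relative error in a monomial: (δQ/Q)² = Σ (nᵢ · δxᵢ/xᵢ)².
  (2·δr/r)² = (2×0.0963)² = 0.0371;  (2·δu/u)² = (2×0.102)² = 0.0418;  (2·δp/p)² = (2×0.0865)² = 0.0299
δQ/Q = √(0.109) = 0.330
Q = 3.99e+07, so δQ = 0.330 × 3.99e+07 = 1.32e+07.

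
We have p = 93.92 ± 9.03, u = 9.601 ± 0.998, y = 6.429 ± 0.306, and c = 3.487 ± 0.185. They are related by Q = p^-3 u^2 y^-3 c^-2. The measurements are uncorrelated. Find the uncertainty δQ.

1.37e-08

Products/powers → add relative errors in quadrature, weighted by exponent:
  (-3·δp/p)² = (-3×0.0961)² = 0.0832;  (2·δu/u)² = (2×0.104)² = 0.0432;  (-3·δy/y)² = (-3×0.0476)² = 0.0204;  (-2·δc/c)² = (-2×0.0531)² = 0.0113
δQ/Q = √(0.158) = 0.398
Q = 3.444e-08, so δQ = 0.398 × 3.444e-08 = 1.37e-08.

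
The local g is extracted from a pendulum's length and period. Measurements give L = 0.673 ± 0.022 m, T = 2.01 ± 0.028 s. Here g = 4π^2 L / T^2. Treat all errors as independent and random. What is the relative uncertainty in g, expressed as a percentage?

4.30%

Each factor contributes (exponent × relative error)² to (δg/g)²:
  (1·δL/L)² = (1×0.0327)² = 0.00107;  (-2·δT/T)² = (-2×0.0139)² = 0.000776
δg/g = √(0.00184) = 0.0430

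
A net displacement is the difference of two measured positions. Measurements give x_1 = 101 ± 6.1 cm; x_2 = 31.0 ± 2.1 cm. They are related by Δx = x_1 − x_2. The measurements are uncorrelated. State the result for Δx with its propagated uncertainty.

70.0 ± 6.45 cm

For a sum/difference, combine absolute errors in quadrature:
  (δx_1)² = 37.2;  (δx_2)² = 4.41
δΔx = √(41.6) = 6.45 cm
Δx = 70.0 cm.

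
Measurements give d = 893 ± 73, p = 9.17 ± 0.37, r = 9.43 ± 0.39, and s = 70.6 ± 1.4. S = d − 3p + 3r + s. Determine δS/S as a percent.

7.57%

S is a linear combination, so absolute uncertainties add in quadrature:
  (δd)² = 5330;  (3·δp)² = 1.23;  (3·δr)² = 1.37;  (δs)² = 1.96
δS = √(5330) = 73.0
S = 964, so δS/S = 73.0/964 = 0.0757.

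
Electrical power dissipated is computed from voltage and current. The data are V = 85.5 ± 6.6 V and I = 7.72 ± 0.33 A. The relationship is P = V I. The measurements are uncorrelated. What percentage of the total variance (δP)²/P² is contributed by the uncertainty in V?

(δP/P)² = (1·δV/V)² + (1·δI/I)²
  V term: (1×0.0772)² = 0.00596
  I term: (1×0.0427)² = 0.00183
Total = 0.00779. Share from V = 0.00596/0.00779 = 0.765.

76.5%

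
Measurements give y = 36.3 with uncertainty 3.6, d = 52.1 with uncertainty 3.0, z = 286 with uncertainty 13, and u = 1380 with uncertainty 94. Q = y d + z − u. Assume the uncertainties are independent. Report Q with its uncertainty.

Let p = y·d = 1890. δp/p = √((1·δy/y)² + (1·δd/d)²) = √(0.00984 + 0.00332) = 0.115, so δp = 217.
Q = p + z − u: δQ = √(δp² + δz² + δu²) = √(47000 + 169 + 8840) = 237
Q = 797.

797 ± 237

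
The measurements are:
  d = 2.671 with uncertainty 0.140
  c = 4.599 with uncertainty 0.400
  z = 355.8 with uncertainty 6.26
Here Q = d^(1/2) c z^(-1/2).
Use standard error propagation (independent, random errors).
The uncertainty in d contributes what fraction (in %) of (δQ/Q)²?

8.25%

(δQ/Q)² = (½·δd/d)² + (1·δc/c)² + (−½·δz/z)²
  d term: (0.5×0.0524)² = 0.000687
  c term: (1×0.0870)² = 0.00756
  z term: (-0.5×0.0176)² = 7.74e-05
Total = 0.00833. Share from d = 0.000687/0.00833 = 0.0825.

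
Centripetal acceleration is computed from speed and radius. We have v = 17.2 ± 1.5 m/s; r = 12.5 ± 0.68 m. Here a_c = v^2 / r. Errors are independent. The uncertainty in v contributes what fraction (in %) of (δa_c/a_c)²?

91.1%

(δa_c/a_c)² = (2·δv/v)² + (-1·δr/r)²
  v term: (2×0.0872)² = 0.0304
  r term: (-1×0.0544)² = 0.00296
Total = 0.0334. Share from v = 0.0304/0.0334 = 0.911.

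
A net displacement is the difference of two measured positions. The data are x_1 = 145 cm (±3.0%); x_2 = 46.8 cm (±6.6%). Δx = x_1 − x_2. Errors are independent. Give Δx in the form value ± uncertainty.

Sums and differences: (δΔx)² = Σ (cᵢ δxᵢ)².
  (δx_1)² = 18.9;  (δx_2)² = 9.54
δΔx = √(28.5) = 5.34 cm
Δx = 98.2 cm.

98.2 ± 5.34 cm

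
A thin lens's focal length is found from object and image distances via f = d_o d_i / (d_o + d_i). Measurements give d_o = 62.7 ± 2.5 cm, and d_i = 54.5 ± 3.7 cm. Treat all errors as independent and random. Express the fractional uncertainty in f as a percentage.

∂f/∂d_o = (d_i/(d_o+d_i))² = 0.216;  ∂f/∂d_i = (d_o/(d_o+d_i))² = 0.286
δf = √((∂f/∂d_o · δd_o)² + (∂f/∂d_i · δd_i)²) = √(0.292 + 1.12) = 1.19 cm
f = 29.2 cm, so δf/f = 1.19/29.2 = 0.0408.

4.08%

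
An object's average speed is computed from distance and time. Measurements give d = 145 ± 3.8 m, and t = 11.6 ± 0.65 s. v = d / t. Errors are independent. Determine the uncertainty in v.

Relative error in a monomial: (δv/v)² = Σ (nᵢ · δxᵢ/xᵢ)².
  (1·δd/d)² = (1×0.0262)² = 0.000687;  (-1·δt/t)² = (-1×0.0560)² = 0.00314
δv/v = √(0.00383) = 0.0619
v = 12.5 m/s, so δv = 0.0619 × 12.5 = 0.773 m/s.

0.773 m/s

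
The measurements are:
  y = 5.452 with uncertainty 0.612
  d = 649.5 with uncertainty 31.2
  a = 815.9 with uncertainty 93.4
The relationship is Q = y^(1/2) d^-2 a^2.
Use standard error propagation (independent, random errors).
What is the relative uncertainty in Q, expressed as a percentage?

25.5%

Relative error in a monomial: (δQ/Q)² = Σ (nᵢ · δxᵢ/xᵢ)².
  (½·δy/y)² = (0.5×0.112)² = 0.00315;  (-2·δd/d)² = (-2×0.0480)² = 0.00923;  (2·δa/a)² = (2×0.114)² = 0.0524
δQ/Q = √(0.0648) = 0.255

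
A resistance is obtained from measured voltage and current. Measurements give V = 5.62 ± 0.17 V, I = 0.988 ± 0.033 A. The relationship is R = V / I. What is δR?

Products/powers → add relative errors in quadrature, weighted by exponent:
  (1·δV/V)² = (1×0.0302)² = 0.000915;  (-1·δI/I)² = (-1×0.0334)² = 0.00112
δR/R = √(0.00203) = 0.0451
R = 5.69 Ω, so δR = 0.0451 × 5.69 = 0.256 Ω.

0.256 Ω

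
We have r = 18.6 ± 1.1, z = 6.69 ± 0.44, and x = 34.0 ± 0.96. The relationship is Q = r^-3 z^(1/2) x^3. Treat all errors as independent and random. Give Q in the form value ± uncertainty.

15.8 ± 3.15

Each factor contributes (exponent × relative error)² to (δQ/Q)²:
  (-3·δr/r)² = (-3×0.0591)² = 0.0315;  (½·δz/z)² = (0.5×0.0658)² = 0.00108;  (3·δx/x)² = (3×0.0282)² = 0.00718
δQ/Q = √(0.0397) = 0.199
Q = 15.8, so δQ = 0.199 × 15.8 = 3.15.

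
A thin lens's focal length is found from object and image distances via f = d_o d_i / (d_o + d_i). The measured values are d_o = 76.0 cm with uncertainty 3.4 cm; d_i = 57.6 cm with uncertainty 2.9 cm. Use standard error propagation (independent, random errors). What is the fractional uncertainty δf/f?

0.0345

∂f/∂d_o = (d_i/(d_o+d_i))² = 0.186;  ∂f/∂d_i = (d_o/(d_o+d_i))² = 0.324
δf = √((∂f/∂d_o · δd_o)² + (∂f/∂d_i · δd_i)²) = √(0.399 + 0.881) = 1.13 cm
f = 32.8 cm, so δf/f = 1.13/32.8 = 0.0345.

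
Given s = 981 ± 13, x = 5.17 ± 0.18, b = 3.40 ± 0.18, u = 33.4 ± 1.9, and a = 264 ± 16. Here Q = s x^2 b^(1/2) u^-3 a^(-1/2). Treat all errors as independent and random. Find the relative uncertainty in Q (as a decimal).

0.189

Products/powers → add relative errors in quadrature, weighted by exponent:
  (1·δs/s)² = (1×0.0133)² = 0.000176;  (2·δx/x)² = (2×0.0348)² = 0.00485;  (½·δb/b)² = (0.5×0.0529)² = 0.000701;  (-3·δu/u)² = (-3×0.0569)² = 0.0291;  (−½·δa/a)² = (-0.5×0.0606)² = 0.000918
δQ/Q = √(0.0358) = 0.189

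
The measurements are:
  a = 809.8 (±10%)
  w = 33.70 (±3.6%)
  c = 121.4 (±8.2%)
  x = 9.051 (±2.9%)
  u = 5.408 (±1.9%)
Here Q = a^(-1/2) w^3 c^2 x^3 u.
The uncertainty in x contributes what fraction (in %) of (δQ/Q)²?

15.5%

(δQ/Q)² = (−½·δa/a)² + (3·δw/w)² + (2·δc/c)² + (3·δx/x)² + (1·δu/u)²
  a term: (-0.5×0.100)² = 0.00250
  w term: (3×0.0360)² = 0.0117
  c term: (2×0.0820)² = 0.0269
  x term: (3×0.0290)² = 0.00757
  u term: (1×0.0190)² = 0.000361
Total = 0.0490. Share from x = 0.00757/0.0490 = 0.155.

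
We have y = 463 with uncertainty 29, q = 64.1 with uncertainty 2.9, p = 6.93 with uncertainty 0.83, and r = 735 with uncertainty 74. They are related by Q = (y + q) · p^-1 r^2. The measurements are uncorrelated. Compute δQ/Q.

Let u = y + q = 527. δu = √(δy² + δq²) = √(841 + 8.41) = 29.1, so δu/u = 0.0553.
Q is then a monomial in u, p, r:
δQ/Q = √((δu/u)² + (-1·δp/p)² + (2·δr/r)²) = √(0.00306 + 0.0143 + 0.0405) = 0.241

0.241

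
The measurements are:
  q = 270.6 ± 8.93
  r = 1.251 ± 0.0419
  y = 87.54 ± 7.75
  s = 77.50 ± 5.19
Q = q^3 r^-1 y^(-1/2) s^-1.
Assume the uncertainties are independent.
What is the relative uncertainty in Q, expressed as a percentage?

Q is a product of powers, so relative uncertainties combine in quadrature:
  (3·δq/q)² = (3×0.0330)² = 0.00980;  (-1·δr/r)² = (-1×0.0335)² = 0.00112;  (−½·δy/y)² = (-0.5×0.0885)² = 0.00196;  (-1·δs/s)² = (-1×0.0670)² = 0.00448
δQ/Q = √(0.0174) = 0.132

13.2%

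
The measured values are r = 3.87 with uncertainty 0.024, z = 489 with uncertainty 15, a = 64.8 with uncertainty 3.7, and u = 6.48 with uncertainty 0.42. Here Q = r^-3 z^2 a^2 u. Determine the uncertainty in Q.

For a monomial Q ∝ r^-3, z^2, a^2, u, fractional errors add in quadrature:
  (-3·δr/r)² = (-3×0.00620)² = 0.000346;  (2·δz/z)² = (2×0.0307)² = 0.00376;  (2·δa/a)² = (2×0.0571)² = 0.0130;  (1·δu/u)² = (1×0.0648)² = 0.00420
δQ/Q = √(0.0214) = 0.146
Q = 1.12e+08, so δQ = 0.146 × 1.12e+08 = 1.64e+07.

1.64e+07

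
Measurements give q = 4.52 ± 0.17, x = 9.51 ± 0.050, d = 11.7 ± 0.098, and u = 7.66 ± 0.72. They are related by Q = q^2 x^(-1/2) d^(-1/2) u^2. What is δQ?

Each factor contributes (exponent × relative error)² to (δQ/Q)²:
  (2·δq/q)² = (2×0.0376)² = 0.00566;  (−½·δx/x)² = (-0.5×0.00526)² = 6.91e-06;  (−½·δd/d)² = (-0.5×0.00838)² = 1.75e-05;  (2·δu/u)² = (2×0.0940)² = 0.0353
δQ/Q = √(0.0410) = 0.203
Q = 114, so δQ = 0.203 × 114 = 23.0.

23.0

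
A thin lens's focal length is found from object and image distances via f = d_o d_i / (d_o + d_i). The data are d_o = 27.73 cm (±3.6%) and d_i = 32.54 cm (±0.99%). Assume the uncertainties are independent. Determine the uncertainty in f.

0.299 cm

∂f/∂d_o = (d_i/(d_o+d_i))² = 0.291;  ∂f/∂d_i = (d_o/(d_o+d_i))² = 0.212
δf = √((∂f/∂d_o · δd_o)² + (∂f/∂d_i · δd_i)²) = √(0.0847 + 0.00465) = 0.299 cm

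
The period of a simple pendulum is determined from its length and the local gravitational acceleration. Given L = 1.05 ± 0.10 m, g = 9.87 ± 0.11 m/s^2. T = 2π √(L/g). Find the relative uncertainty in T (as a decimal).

Relative error in a monomial: (δT/T)² = Σ (nᵢ · δxᵢ/xᵢ)².
  (½·δL/L)² = (0.5×0.0952)² = 0.00227;  (−½·δg/g)² = (-0.5×0.0111)² = 3.11e-05
δT/T = √(0.00230) = 0.0479

0.0479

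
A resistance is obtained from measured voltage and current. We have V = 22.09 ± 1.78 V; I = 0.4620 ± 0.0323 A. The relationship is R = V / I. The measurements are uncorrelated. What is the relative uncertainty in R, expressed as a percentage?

R is a product of powers, so relative uncertainties combine in quadrature:
  (1·δV/V)² = (1×0.0806)² = 0.00649;  (-1·δI/I)² = (-1×0.0699)² = 0.00489
δR/R = √(0.0114) = 0.107

10.7%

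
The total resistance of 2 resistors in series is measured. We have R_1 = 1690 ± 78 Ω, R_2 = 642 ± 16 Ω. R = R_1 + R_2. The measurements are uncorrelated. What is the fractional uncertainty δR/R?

0.0341

Absolute uncertainties add in quadrature for a linear combination:
  (δR_1)² = 6080;  (δR_2)² = 256
δR = √(6340) = 79.6 Ω
R = 2330 Ω, so δR/R = 79.6/2330 = 0.0341.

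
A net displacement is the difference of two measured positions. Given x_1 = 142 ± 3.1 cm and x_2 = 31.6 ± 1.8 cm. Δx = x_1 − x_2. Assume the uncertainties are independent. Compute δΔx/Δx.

0.0325

Δx is a linear combination, so absolute uncertainties add in quadrature:
  (δx_1)² = 9.61;  (δx_2)² = 3.24
δΔx = √(12.9) = 3.58 cm
Δx = 110 cm, so δΔx/Δx = 3.58/110 = 0.0325.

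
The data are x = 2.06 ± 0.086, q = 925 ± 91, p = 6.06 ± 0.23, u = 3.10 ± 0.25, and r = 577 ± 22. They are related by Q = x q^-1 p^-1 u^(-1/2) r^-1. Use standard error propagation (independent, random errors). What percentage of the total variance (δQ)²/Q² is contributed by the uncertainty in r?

(δQ/Q)² = (1·δx/x)² + (-1·δq/q)² + (-1·δp/p)² + (−½·δu/u)² + (-1·δr/r)²
  x term: (1×0.0417)² = 0.00174
  q term: (-1×0.0984)² = 0.00968
  p term: (-1×0.0380)² = 0.00144
  u term: (-0.5×0.0806)² = 0.00163
  r term: (-1×0.0381)² = 0.00145
Total = 0.0159. Share from r = 0.00145/0.0159 = 0.0912.

9.12%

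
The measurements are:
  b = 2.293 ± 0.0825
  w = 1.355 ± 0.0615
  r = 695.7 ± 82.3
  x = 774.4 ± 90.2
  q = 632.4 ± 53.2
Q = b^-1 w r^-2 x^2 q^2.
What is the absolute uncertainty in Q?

Each factor contributes (exponent × relative error)² to (δQ/Q)²:
  (-1·δb/b)² = (-1×0.0360)² = 0.00129;  (1·δw/w)² = (1×0.0454)² = 0.00206;  (-2·δr/r)² = (-2×0.118)² = 0.0560;  (2·δx/x)² = (2×0.116)² = 0.0543;  (2·δq/q)² = (2×0.0841)² = 0.0283
δQ/Q = √(0.142) = 0.377
Q = 292800, so δQ = 0.377 × 292800 = 1.1e+05.

1.1e+05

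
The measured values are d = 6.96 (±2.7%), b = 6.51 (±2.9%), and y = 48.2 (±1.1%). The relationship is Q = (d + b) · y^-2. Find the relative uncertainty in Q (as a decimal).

Let u = d + b = 13.5. δu = √(δd² + δb²) = √(0.0353 + 0.0356) = 0.266, so δu/u = 0.0198.
Q is then a monomial in u, y:
δQ/Q = √((δu/u)² + (-2·δy/y)²) = √(0.000391 + 0.000484) = 0.0296

0.0296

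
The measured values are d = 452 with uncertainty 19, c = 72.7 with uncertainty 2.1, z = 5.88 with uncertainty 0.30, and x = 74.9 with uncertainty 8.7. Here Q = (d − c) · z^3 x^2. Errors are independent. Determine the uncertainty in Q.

Let u = d − c = 379. δu = √(δd² + δc²) = √(361 + 4.41) = 19.1, so δu/u = 0.0504.
Q is then a monomial in u, z, x:
δQ/Q = √((δu/u)² + (3·δz/z)² + (2·δx/x)²) = √(0.00254 + 0.0234 + 0.0540) = 0.283
Q = 4.33e+08, so δQ = 0.283 × 4.33e+08 = 1.22e+08.

1.22e+08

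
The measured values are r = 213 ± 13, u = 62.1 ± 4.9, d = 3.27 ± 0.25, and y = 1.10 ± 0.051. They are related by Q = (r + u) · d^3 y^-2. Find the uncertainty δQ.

2010

Let w = r + u = 275. δw = √(δr² + δu²) = √(169 + 24.0) = 13.9, so δw/w = 0.0505.
Q is then a monomial in w, d, y:
δQ/Q = √((δw/w)² + (3·δd/d)² + (-2·δy/y)²) = √(0.00255 + 0.0526 + 0.00860) = 0.252
Q = 7950, so δQ = 0.252 × 7950 = 2010.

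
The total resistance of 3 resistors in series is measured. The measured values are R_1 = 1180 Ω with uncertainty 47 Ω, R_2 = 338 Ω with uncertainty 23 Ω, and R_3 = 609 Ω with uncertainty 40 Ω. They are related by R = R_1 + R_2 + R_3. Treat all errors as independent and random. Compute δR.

65.9 Ω

Sums and differences: (δR)² = Σ (cᵢ δxᵢ)².
  (δR_1)² = 2210;  (δR_2)² = 529;  (δR_3)² = 1600
δR = √(4340) = 65.9 Ω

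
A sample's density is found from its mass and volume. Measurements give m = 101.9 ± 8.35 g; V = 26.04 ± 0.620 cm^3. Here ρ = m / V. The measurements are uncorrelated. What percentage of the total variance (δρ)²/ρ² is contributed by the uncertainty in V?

7.79%

(δρ/ρ)² = (1·δm/m)² + (-1·δV/V)²
  m term: (1×0.0819)² = 0.00671
  V term: (-1×0.0238)² = 0.000567
Total = 0.00728. Share from V = 0.000567/0.00728 = 0.0779.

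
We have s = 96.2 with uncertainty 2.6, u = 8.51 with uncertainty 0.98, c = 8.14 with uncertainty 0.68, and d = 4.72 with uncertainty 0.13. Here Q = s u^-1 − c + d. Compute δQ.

Let p = s·u^-1 = 11.3. δp/p = √((1·δs/s)² + (-1·δu/u)²) = √(0.000730 + 0.0133) = 0.118, so δp = 1.34.
Q = p − c + d: δQ = √(δp² + δc² + δd²) = √(1.79 + 0.462 + 0.0169) = 1.51

1.51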